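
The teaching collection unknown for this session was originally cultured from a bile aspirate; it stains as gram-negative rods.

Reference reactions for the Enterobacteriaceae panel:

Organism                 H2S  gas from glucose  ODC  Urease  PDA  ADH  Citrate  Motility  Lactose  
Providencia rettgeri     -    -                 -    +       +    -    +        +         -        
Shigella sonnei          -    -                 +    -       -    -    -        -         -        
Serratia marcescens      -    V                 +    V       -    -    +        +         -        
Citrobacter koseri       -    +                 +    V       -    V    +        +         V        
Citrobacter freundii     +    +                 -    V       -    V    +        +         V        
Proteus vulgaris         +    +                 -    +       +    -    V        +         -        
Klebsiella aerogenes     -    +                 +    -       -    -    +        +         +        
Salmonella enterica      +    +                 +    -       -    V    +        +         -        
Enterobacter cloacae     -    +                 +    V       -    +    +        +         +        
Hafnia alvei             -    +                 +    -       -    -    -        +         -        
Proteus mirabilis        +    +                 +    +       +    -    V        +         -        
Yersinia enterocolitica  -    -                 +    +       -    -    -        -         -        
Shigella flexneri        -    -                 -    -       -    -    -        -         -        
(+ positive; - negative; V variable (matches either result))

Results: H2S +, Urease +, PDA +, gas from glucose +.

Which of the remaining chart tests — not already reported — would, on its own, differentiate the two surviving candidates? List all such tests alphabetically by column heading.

ODC

Urease +: excludes 5 organisms — 8 left.
gas from glucose +: excludes Providencia rettgeri, Yersinia enterocolitica — 6 left.
H2S +: excludes Serratia marcescens, Citrobacter koseri, Enterobacter cloacae — 3 left.
PDA +: excludes Citrobacter freundii — 2 left.
Two candidates remain: Proteus mirabilis and Proteus vulgaris.
  ODC: Proteus mirabilis +, Proteus vulgaris - — discriminates.
  ADH: - vs - — same for both, does not separate.
  Citrate: V vs V — variable for at least one, does not separate.
  Motility: + vs + — same for both, does not separate.
  Lactose: - vs - — same for both, does not separate.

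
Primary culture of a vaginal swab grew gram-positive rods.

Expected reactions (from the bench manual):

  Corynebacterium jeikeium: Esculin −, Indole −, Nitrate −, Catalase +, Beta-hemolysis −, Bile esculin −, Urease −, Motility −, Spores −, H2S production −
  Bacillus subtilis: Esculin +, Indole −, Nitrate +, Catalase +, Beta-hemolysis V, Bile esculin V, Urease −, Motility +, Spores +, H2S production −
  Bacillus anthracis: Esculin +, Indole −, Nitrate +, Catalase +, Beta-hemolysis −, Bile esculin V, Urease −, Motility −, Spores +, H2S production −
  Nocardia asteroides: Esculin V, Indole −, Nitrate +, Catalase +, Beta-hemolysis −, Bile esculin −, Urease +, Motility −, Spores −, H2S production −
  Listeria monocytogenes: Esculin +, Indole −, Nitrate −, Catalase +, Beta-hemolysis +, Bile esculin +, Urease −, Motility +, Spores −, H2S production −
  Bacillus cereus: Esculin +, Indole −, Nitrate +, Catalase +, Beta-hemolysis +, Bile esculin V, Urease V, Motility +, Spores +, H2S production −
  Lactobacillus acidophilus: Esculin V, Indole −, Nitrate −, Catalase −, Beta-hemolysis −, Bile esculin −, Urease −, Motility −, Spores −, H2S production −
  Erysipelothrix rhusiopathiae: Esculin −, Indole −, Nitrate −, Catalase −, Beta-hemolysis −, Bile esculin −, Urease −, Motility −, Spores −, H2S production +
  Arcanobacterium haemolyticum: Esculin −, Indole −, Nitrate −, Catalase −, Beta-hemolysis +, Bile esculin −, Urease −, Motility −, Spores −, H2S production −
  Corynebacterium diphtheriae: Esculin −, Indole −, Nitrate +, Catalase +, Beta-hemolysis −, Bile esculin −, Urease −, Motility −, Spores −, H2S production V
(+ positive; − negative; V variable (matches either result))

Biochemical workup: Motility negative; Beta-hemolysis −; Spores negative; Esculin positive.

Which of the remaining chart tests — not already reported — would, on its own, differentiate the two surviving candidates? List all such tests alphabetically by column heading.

Esculin +: excludes Corynebacterium jeikeium, Erysipelothrix rhusiopathiae, Arcanobacterium haemolyticum, Corynebacterium diphtheriae — 6 left.
Beta-hemolysis −: excludes Listeria monocytogenes, Bacillus cereus — 4 left.
Motility −: excludes Bacillus subtilis — 3 left.
Spores −: excludes Bacillus anthracis — 2 left.
Two candidates remain: Lactobacillus acidophilus and Nocardia asteroides.
  Indole: − vs − — same for both, does not separate.
  Nitrate: Lactobacillus acidophilus −, Nocardia asteroides + — discriminates.
  Catalase: Lactobacillus acidophilus −, Nocardia asteroides + — discriminates.
  Bile esculin: − vs − — same for both, does not separate.
  Urease: Lactobacillus acidophilus −, Nocardia asteroides + — discriminates.
  H2S production: − vs − — same for both, does not separate.

Catalase, Nitrate, Urease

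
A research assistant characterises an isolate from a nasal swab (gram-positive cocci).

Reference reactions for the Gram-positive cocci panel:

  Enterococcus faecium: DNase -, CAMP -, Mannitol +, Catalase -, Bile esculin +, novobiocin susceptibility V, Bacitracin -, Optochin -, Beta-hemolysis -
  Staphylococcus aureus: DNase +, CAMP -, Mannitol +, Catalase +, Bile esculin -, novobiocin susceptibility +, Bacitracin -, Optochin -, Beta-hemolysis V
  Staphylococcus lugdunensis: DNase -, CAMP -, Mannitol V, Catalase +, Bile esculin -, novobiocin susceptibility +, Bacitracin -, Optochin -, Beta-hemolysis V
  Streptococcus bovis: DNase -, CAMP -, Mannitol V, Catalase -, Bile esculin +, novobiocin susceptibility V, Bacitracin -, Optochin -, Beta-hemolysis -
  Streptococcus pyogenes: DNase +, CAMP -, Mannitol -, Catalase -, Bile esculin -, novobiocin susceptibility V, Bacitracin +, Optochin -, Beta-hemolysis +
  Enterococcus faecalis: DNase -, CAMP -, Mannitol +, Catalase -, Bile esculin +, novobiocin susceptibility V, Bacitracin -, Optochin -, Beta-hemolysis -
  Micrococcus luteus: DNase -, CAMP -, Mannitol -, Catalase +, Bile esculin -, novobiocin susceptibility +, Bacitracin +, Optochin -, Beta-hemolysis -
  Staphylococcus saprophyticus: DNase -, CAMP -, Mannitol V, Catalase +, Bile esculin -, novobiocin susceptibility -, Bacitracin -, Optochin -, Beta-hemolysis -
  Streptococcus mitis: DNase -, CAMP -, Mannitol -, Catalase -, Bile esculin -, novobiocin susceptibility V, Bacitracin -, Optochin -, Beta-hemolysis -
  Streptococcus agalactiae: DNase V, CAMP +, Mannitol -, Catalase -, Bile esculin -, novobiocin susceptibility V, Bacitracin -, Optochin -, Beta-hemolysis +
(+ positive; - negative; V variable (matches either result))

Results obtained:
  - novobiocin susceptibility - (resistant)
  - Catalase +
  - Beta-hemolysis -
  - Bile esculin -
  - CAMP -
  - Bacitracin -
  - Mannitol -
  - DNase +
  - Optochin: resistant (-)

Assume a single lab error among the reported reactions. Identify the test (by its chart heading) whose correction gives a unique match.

DNase

As reported, no row in the chart matches all 9 reactions.
Reversing novobiocin susceptibility → still no organism matches.
Reversing Bile esculin → still no organism matches.
Reversing DNase (to -) → unique match: Staphylococcus saprophyticus.
Reversing Optochin → still no organism matches.
Reversing CAMP → still no organism matches.
Reversing Beta-hemolysis → still no organism matches.
Reversing Catalase → still no organism matches.
Reversing Bacitracin → still no organism matches.
Reversing Mannitol → still no organism matches.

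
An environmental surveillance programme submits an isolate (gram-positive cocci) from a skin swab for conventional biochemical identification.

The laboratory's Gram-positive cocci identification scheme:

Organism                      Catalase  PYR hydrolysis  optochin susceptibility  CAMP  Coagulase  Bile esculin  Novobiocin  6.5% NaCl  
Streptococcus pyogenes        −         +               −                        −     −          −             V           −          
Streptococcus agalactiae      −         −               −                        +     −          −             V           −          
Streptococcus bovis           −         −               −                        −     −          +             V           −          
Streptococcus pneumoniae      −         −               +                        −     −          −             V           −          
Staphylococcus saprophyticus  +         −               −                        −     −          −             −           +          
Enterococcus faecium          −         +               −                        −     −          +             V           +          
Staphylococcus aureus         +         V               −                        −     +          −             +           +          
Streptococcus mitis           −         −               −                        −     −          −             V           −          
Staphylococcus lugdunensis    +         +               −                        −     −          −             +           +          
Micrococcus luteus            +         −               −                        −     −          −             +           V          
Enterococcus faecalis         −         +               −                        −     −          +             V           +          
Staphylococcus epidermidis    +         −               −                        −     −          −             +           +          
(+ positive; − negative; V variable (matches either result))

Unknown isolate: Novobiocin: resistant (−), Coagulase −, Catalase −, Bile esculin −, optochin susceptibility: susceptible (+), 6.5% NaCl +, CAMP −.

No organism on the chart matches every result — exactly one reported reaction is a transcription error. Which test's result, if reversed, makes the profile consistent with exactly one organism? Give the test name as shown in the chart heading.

As reported, no row in the chart matches all 7 reactions.
Reversing CAMP → still no organism matches.
Reversing Novobiocin → still no organism matches.
Reversing Bile esculin → still no organism matches.
Reversing 6.5% NaCl (to −) → unique match: Streptococcus pneumoniae.
Reversing optochin susceptibility → still no organism matches.
Reversing Coagulase → still no organism matches.
Reversing Catalase → still no organism matches.

6.5% NaCl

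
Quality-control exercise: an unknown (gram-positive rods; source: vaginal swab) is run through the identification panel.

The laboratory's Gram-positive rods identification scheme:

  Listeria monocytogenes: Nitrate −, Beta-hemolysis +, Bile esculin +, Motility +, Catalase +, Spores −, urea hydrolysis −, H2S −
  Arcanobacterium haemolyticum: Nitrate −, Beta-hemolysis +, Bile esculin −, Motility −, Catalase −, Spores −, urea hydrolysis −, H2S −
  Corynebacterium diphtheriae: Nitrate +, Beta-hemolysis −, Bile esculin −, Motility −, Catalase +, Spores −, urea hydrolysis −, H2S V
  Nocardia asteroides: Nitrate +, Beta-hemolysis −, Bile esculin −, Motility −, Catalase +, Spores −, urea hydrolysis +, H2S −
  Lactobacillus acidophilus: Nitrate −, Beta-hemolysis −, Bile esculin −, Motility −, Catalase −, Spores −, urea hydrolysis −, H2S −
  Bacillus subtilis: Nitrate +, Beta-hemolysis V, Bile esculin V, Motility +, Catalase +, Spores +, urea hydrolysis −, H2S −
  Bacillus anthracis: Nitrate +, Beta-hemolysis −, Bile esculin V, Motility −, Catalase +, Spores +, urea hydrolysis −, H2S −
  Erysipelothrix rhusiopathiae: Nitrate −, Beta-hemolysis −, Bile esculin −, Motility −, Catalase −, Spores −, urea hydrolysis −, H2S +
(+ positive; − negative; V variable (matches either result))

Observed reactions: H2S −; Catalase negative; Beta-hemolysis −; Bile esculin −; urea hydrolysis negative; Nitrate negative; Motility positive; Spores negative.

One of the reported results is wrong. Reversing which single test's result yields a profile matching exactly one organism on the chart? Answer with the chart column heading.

Motility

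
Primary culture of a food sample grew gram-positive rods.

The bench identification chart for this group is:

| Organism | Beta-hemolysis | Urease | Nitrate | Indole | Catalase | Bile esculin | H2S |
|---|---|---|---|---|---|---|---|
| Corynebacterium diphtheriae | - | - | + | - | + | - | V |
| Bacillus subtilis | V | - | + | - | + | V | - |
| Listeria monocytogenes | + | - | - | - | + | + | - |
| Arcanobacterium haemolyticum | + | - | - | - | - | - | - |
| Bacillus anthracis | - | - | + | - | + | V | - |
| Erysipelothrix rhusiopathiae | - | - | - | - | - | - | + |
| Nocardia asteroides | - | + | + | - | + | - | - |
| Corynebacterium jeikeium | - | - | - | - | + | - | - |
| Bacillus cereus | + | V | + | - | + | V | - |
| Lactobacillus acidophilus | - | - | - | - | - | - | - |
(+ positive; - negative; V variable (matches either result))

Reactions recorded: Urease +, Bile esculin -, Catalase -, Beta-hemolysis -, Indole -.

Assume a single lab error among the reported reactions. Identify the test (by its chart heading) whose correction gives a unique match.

As reported, no row in the chart matches all 5 reactions.
Reversing Urease → 2 organisms match (not unique).
Reversing Indole → still no organism matches.
Reversing Bile esculin → still no organism matches.
Reversing Beta-hemolysis → still no organism matches.
Reversing Catalase (to +) → unique match: Nocardia asteroides.

Catalase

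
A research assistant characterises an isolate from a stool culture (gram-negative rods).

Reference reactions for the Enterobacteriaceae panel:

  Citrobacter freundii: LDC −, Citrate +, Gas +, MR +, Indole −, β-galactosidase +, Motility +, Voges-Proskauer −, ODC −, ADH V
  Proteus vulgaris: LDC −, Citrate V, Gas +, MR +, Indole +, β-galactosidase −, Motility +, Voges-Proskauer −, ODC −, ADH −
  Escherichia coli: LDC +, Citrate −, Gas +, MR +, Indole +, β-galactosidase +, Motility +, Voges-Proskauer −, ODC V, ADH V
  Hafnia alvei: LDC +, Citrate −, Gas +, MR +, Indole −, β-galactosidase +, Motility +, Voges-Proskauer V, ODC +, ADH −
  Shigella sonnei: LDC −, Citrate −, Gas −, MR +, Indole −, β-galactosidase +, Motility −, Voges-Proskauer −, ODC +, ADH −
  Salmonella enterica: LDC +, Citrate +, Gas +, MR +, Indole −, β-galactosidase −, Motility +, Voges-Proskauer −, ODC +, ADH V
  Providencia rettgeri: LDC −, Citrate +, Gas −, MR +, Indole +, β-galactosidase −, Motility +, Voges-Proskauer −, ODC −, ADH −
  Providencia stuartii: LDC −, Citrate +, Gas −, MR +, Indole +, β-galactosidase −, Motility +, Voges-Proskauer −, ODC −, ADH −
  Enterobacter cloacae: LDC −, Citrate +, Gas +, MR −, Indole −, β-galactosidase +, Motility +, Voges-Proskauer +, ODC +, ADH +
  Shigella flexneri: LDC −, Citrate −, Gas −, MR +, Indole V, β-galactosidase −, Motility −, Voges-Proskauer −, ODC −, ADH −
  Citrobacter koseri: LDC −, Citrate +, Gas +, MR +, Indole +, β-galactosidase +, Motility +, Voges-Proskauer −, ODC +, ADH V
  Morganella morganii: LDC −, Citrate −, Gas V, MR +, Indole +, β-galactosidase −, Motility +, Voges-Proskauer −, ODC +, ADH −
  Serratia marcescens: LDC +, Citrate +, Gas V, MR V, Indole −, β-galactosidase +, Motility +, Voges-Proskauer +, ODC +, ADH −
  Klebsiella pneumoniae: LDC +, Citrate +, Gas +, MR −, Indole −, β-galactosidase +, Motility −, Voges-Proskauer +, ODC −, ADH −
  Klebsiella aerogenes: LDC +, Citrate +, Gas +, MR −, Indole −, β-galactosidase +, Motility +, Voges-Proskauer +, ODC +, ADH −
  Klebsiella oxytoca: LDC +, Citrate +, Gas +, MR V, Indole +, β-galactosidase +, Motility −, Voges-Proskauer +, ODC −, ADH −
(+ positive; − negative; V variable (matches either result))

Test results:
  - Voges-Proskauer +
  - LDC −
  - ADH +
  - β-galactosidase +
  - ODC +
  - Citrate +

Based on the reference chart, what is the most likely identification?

Enterobacter cloacae

ODC +: excludes 7 organisms — 9 left.
β-galactosidase +: excludes Salmonella enterica, Morganella morganii — 7 left.
LDC −: excludes Escherichia coli, Hafnia alvei, Serratia marcescens, Klebsiella aerogenes — 3 left.
ADH +: excludes Shigella sonnei — 2 left.
Voges-Proskauer +: excludes Citrobacter koseri — 1 left.
Citrate +: the one remaining candidate is consistent.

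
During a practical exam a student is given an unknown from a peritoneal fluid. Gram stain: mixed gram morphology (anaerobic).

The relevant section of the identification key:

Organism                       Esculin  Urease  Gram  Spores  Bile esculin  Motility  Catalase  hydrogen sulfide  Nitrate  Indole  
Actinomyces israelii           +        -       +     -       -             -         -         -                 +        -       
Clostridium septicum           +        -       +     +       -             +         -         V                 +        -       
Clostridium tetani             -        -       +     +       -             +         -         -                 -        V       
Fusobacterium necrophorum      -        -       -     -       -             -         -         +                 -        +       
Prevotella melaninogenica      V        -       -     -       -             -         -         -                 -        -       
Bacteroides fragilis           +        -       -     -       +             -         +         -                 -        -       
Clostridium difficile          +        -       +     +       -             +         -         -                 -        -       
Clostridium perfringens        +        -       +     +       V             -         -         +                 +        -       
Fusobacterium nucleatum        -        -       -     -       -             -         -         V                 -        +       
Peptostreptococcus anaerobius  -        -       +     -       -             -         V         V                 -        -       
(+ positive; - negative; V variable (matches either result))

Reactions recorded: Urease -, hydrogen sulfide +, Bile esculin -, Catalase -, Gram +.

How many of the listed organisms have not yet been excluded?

Catalase -: excludes Bacteroides fragilis — 9 left.
Bile esculin -: all 9 remaining candidates are consistent.
Urease -: all 9 remaining candidates are consistent.
Gram +: excludes Fusobacterium necrophorum, Prevotella melaninogenica, Fusobacterium nucleatum — 6 left.
hydrogen sulfide +: excludes Actinomyces israelii, Clostridium tetani, Clostridium difficile — 3 left.
Still consistent: Clostridium perfringens, Clostridium septicum, Peptostreptococcus anaerobius.

3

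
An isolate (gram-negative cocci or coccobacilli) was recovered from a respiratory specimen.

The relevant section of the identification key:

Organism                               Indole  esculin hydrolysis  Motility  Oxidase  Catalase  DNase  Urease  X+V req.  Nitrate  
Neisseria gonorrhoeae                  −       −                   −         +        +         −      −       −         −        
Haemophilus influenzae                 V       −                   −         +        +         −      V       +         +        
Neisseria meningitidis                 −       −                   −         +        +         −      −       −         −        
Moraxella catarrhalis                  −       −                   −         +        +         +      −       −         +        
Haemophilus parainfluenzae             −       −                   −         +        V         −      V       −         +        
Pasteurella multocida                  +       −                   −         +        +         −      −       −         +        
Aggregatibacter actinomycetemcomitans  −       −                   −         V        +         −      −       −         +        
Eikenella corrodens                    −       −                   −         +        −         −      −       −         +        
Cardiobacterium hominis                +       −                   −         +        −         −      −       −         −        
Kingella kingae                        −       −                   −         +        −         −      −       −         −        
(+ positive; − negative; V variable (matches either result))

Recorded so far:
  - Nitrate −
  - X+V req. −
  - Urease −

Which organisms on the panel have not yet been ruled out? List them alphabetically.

Cardiobacterium hominis, Kingella kingae, Neisseria gonorrhoeae, Neisseria meningitidis

X+V req. −: excludes Haemophilus influenzae — 9 left.
Nitrate −: excludes 5 organisms — 4 left.
Urease −: all 4 remaining candidates are consistent.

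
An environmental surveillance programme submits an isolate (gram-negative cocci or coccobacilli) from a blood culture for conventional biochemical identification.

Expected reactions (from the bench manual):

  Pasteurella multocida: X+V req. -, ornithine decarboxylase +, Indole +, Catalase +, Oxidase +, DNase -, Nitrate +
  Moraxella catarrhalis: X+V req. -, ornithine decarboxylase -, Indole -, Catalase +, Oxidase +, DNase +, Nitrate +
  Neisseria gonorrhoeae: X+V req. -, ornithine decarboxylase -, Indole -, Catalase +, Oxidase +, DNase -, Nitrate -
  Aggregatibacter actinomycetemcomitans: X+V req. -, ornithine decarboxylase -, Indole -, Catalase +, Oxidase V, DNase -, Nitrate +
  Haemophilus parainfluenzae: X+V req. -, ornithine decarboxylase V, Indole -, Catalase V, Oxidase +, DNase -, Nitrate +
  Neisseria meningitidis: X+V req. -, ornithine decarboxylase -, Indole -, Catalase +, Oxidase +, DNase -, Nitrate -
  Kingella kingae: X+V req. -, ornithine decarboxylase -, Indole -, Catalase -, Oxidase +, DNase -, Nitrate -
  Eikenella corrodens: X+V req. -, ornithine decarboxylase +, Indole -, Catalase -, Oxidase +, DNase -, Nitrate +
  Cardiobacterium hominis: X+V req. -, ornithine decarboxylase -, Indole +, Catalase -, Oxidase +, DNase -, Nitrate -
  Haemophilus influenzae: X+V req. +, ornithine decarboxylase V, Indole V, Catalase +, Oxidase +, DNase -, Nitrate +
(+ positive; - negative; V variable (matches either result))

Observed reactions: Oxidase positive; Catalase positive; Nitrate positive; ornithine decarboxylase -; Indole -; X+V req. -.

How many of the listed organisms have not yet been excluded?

3

Catalase +: excludes Kingella kingae, Eikenella corrodens, Cardiobacterium hominis — 7 left.
Indole -: excludes Pasteurella multocida — 6 left.
Oxidase +: all 6 remaining candidates are consistent.
ornithine decarboxylase -: all 6 remaining candidates are consistent.
Nitrate +: excludes Neisseria gonorrhoeae, Neisseria meningitidis — 4 left.
X+V req. -: excludes Haemophilus influenzae — 3 left.
Still consistent: Aggregatibacter actinomycetemcomitans, Haemophilus parainfluenzae, Moraxella catarrhalis.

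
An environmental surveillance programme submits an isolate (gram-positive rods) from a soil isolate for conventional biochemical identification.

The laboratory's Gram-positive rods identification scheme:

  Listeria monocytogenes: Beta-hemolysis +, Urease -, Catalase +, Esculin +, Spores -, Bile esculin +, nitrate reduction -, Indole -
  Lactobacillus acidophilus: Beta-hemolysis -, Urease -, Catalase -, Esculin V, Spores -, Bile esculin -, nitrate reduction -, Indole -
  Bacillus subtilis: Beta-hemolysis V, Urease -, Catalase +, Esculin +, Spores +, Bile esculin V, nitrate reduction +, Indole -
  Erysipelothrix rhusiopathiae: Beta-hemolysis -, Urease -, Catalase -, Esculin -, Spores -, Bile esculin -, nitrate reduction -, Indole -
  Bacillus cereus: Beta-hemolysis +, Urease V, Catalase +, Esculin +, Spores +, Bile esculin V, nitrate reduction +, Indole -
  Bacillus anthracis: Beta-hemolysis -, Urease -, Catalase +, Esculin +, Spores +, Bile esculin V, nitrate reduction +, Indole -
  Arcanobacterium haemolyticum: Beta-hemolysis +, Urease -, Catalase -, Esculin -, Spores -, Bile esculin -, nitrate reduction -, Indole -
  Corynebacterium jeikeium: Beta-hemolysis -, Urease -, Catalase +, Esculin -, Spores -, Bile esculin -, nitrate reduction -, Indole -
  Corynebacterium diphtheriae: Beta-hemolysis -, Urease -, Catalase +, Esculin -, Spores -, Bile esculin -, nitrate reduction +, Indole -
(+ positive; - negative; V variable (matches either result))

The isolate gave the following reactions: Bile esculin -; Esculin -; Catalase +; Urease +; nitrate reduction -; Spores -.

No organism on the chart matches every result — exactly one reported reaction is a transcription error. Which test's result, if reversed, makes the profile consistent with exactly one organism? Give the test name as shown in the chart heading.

Urease

As reported, no row in the chart matches all 6 reactions.
Reversing Urease (to -) → unique match: Corynebacterium jeikeium.
Reversing nitrate reduction → still no organism matches.
Reversing Esculin → still no organism matches.
Reversing Spores → still no organism matches.
Reversing Catalase → still no organism matches.
Reversing Bile esculin → still no organism matches.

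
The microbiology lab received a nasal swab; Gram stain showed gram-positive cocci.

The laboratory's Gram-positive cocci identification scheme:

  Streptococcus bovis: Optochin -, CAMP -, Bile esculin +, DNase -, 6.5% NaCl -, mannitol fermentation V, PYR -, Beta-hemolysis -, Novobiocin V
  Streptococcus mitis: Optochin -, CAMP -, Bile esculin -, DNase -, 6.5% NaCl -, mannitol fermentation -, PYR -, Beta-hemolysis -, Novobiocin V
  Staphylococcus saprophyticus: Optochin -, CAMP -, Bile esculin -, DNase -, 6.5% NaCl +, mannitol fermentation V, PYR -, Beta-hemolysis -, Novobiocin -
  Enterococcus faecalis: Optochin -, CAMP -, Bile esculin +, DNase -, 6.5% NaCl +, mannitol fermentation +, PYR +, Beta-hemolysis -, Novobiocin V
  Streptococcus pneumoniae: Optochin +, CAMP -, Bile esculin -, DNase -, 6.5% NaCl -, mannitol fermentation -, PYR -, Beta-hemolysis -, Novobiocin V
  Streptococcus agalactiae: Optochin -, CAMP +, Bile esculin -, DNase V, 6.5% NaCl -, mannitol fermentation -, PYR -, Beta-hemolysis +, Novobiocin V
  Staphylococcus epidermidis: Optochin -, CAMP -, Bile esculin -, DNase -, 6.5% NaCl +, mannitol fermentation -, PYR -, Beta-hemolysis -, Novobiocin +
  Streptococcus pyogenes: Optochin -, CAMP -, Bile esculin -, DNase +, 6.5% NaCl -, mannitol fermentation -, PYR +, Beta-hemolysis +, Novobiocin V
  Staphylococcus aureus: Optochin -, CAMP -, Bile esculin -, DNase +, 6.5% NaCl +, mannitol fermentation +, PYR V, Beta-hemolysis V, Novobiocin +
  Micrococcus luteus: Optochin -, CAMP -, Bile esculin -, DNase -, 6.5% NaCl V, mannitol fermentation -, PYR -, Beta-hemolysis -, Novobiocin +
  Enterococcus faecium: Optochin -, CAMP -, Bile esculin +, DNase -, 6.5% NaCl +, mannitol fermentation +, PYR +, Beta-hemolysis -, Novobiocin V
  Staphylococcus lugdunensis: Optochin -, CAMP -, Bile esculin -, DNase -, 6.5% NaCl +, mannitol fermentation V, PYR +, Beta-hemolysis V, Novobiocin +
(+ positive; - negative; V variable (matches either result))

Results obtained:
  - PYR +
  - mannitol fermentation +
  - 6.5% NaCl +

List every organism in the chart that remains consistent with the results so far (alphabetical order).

Enterococcus faecalis, Enterococcus faecium, Staphylococcus aureus, Staphylococcus lugdunensis

PYR +: excludes 7 organisms — 5 left.
mannitol fermentation +: excludes Streptococcus pyogenes — 4 left.
6.5% NaCl +: all 4 remaining candidates are consistent.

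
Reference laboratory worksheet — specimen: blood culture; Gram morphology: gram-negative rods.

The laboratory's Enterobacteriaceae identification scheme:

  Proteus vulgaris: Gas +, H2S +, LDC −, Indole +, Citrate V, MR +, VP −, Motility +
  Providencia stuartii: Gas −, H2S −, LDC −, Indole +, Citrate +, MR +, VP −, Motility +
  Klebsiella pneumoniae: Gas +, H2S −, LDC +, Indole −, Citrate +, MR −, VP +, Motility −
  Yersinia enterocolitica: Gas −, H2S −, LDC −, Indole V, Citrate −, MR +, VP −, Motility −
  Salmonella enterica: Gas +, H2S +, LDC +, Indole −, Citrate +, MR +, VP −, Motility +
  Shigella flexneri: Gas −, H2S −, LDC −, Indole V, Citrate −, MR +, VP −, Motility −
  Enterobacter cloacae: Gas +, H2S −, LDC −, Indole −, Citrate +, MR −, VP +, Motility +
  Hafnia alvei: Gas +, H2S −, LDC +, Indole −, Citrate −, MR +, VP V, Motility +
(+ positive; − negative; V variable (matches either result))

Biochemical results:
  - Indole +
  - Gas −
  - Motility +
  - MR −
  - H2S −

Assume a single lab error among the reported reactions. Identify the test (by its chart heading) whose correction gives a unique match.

MR

As reported, no row in the chart matches all 5 reactions.
Reversing Gas → still no organism matches.
Reversing Motility → still no organism matches.
Reversing Indole → still no organism matches.
Reversing MR (to +) → unique match: Providencia stuartii.
Reversing H2S → still no organism matches.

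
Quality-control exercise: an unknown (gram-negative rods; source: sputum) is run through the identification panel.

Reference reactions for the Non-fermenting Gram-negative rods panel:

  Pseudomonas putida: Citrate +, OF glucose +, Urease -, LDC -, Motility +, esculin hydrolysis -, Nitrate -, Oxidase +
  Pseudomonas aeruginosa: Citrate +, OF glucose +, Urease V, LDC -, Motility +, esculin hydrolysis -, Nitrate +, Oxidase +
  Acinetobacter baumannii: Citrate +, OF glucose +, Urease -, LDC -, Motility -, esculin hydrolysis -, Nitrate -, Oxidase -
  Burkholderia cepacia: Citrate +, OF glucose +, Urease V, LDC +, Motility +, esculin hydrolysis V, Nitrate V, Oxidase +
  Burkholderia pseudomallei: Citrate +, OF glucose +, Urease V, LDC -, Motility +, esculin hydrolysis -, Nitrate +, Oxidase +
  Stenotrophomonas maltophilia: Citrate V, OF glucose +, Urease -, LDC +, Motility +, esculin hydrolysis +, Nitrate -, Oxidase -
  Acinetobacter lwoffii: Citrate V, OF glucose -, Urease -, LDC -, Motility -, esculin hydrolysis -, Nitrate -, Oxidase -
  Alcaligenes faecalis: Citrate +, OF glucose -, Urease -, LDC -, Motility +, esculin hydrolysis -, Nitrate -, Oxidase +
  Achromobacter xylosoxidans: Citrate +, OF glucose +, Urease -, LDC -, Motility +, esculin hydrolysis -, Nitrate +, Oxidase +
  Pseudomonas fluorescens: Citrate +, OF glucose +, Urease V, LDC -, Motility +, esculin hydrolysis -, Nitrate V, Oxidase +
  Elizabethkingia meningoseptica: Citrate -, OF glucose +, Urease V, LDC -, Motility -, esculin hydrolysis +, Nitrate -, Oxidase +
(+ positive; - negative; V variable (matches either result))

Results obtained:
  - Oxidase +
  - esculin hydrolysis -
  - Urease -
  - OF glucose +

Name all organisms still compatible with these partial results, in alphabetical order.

esculin hydrolysis -: excludes Stenotrophomonas maltophilia, Elizabethkingia meningoseptica — 9 left.
Urease -: all 9 remaining candidates are consistent.
OF glucose +: excludes Acinetobacter lwoffii, Alcaligenes faecalis — 7 left.
Oxidase +: excludes Acinetobacter baumannii — 6 left.

Achromobacter xylosoxidans, Burkholderia cepacia, Burkholderia pseudomallei, Pseudomonas aeruginosa, Pseudomonas fluorescens, Pseudomonas putida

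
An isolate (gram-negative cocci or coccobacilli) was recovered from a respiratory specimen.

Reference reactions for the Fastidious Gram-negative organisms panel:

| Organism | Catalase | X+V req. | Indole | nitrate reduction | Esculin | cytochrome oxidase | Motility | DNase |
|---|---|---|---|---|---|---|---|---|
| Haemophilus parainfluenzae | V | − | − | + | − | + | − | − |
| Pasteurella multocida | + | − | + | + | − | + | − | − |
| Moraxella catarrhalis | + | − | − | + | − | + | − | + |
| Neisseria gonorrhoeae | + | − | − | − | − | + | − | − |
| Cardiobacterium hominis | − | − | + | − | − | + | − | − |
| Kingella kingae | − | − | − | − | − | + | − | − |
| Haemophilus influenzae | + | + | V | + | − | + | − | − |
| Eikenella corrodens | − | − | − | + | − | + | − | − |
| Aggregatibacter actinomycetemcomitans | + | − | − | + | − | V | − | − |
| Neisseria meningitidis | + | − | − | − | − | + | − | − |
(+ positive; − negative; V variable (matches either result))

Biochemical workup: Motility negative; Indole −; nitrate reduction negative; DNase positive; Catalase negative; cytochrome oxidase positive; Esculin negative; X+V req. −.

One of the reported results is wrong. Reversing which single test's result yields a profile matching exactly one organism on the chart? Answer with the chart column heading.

DNase

As reported, no row in the chart matches all 8 reactions.
Reversing Indole → still no organism matches.
Reversing X+V req. → still no organism matches.
Reversing nitrate reduction → still no organism matches.
Reversing cytochrome oxidase → still no organism matches.
Reversing Motility → still no organism matches.
Reversing DNase (to −) → unique match: Kingella kingae.
Reversing Esculin → still no organism matches.
Reversing Catalase → still no organism matches.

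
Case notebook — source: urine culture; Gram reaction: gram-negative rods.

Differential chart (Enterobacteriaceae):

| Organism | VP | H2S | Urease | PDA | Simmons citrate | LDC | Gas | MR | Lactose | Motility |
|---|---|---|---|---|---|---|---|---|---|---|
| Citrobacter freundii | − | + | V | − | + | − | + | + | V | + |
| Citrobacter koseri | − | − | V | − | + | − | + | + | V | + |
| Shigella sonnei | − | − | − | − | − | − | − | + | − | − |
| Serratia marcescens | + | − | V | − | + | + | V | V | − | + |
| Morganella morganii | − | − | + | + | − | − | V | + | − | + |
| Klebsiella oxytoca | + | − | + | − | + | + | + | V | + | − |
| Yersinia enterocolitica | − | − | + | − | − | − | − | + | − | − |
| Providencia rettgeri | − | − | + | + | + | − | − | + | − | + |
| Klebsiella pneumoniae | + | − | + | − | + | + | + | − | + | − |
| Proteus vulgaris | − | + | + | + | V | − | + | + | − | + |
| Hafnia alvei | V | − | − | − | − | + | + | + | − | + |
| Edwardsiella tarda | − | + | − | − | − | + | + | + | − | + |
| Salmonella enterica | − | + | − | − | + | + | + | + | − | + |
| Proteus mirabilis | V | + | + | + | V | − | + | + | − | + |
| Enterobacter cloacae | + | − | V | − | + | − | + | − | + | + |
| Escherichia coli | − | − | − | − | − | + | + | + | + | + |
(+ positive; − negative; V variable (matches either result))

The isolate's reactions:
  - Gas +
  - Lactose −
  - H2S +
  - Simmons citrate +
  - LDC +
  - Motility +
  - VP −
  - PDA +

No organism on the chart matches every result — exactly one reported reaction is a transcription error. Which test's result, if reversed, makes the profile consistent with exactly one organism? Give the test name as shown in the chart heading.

PDA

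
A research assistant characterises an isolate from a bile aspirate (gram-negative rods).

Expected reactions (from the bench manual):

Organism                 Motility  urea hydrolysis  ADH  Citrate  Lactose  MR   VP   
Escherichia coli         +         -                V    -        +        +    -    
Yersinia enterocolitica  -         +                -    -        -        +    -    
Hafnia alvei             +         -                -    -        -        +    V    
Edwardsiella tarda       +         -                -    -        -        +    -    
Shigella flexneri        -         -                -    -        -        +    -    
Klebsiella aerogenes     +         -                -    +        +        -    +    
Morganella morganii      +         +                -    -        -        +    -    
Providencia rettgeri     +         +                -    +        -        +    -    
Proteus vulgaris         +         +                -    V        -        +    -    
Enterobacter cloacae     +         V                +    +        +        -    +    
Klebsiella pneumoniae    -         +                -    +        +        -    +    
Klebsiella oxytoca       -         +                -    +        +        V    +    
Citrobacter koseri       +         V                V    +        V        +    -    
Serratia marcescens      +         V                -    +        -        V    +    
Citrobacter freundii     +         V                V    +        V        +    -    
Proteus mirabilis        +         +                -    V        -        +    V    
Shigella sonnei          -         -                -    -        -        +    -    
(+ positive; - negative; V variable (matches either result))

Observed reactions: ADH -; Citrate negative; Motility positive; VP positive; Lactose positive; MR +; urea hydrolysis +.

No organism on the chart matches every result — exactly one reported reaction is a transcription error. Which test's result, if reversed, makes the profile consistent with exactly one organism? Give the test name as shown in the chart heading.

As reported, no row in the chart matches all 7 reactions.
Reversing Motility → still no organism matches.
Reversing Citrate → still no organism matches.
Reversing MR → still no organism matches.
Reversing ADH → still no organism matches.
Reversing VP → still no organism matches.
Reversing urea hydrolysis → still no organism matches.
Reversing Lactose (to -) → unique match: Proteus mirabilis.

Lactose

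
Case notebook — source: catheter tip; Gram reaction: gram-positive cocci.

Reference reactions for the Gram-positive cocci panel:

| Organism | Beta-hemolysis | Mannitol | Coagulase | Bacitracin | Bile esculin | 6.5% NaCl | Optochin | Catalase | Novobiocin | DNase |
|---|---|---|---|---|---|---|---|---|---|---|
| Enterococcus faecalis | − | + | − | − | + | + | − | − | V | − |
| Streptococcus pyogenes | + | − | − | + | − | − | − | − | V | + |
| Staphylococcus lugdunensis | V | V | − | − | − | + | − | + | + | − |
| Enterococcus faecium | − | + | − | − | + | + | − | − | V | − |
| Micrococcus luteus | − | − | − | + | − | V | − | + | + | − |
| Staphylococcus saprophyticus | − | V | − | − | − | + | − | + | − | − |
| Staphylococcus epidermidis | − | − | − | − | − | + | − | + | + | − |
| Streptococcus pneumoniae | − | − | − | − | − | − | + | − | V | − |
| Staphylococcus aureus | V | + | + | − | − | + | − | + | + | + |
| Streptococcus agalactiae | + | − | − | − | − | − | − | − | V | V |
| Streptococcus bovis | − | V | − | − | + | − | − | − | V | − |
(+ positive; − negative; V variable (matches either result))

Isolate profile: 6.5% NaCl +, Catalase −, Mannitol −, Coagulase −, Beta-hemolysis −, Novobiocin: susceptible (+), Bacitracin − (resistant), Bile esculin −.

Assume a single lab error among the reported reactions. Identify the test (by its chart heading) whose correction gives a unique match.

As reported, no row in the chart matches all 8 reactions.
Reversing Mannitol → still no organism matches.
Reversing Beta-hemolysis → still no organism matches.
Reversing 6.5% NaCl (to −) → unique match: Streptococcus pneumoniae.
Reversing Coagulase → still no organism matches.
Reversing Bile esculin → still no organism matches.
Reversing Bacitracin → still no organism matches.
Reversing Novobiocin → still no organism matches.
Reversing Catalase → 2 organisms match (not unique).

6.5% NaCl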